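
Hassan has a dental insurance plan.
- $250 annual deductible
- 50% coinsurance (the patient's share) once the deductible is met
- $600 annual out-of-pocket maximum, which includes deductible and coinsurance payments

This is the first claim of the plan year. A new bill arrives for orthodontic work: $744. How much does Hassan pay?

The full $250 deductible is still open; $250 of this bill applies to it.
The remaining $494 (= $744 − $250) moves to coinsurance.
Coinsurance: $494 × 50% = $247.
Patient responsibility before any cap: $250 + $247 = $497.
Cumulative spending $0 + $497 = $497 stays under the $600 maximum.

$497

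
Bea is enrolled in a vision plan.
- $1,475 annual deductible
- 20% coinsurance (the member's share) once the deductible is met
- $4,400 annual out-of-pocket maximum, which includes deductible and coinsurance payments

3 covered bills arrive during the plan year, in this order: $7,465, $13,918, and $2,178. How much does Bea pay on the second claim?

#1 ($7,465): $1,475 to deductible, leaving $5,990; member's 20% is $1,198. Cost to member: $2,673. OOP to date $2,673.
#2 ($13,918): deductible met; 20% of $13,918 = $2,783.60. That would push OOP to $5,456.60, over the $4,400 cap, so member pays $4,400 − $2,673 = $1,727.

$1,727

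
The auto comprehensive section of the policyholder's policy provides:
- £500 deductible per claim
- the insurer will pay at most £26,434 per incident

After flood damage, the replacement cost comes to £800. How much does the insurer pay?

Subtract the deductible: £800 − £500 = £300.
£300 ≤ £26,434, so the limit doesn't bind; insurer pays £300.

£300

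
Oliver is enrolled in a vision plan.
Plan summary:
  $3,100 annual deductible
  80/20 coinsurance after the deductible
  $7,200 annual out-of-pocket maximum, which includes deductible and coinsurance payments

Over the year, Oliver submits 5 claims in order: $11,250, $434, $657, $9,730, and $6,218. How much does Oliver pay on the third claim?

#1 ($11,250): deductible takes $3,100, $8,150 remains; coinsurance $8,150 × 20% = $1,630. Member pays $4,730; OOP now $4,730.
#2 ($434): 20% coinsurance on $434 = $86.80. Cost to member: $86.80. OOP to date $4,816.80.
#3 ($657): deductible already satisfied, so member's share is 20% × $657 = $131.40. Member owes $131.40 (running OOP $4,948.20).

$131.40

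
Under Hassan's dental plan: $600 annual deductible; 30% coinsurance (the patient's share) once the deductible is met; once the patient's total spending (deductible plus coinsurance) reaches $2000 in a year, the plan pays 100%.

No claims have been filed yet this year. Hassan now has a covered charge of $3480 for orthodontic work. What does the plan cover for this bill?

$2016

Nothing has been paid toward the $600 deductible, so the first $600 of this charge is applied there.
The remaining $2880 (= $3480 − $600) moves to coinsurance.
30% of $2880 = $864 falls to the patient.
Patient responsibility before any cap: $600 + $864 = $1464.
Total out-of-pocket so far would be $0 + $1464 = $1464, below the $2000 cap — no reduction.
Insurer pays the balance: $3480 − $1464 = $2016.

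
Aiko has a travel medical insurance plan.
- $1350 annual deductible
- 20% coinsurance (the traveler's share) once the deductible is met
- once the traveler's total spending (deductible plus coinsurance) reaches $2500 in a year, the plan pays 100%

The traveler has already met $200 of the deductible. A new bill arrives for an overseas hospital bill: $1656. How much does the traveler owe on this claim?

$1251.20

Remaining deductible: $1350 − $200 = $1150.
That leaves $1656 − $1150 = $506 for coinsurance.
Traveler's 20% share of $506 is $101.20.
Traveler responsibility before any cap: $1150 + $101.20 = $1251.20.
Year-to-date out-of-pocket becomes $200 + $1251.20 = $1451.20, still under the $2500 maximum, so no cap applies.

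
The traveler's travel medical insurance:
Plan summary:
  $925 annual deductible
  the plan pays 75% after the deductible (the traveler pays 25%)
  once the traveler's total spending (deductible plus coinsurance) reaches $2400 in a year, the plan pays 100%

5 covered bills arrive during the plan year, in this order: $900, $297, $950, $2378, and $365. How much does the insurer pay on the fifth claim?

Claim 1 — $900: all of it applies to the deductible. Cost to traveler: $900. OOP to date $900. Insurer: $900 − $900 = $0.
Claim 2 — $297: $25 to deductible, leaving $272; coinsurance $272 × 25% = $68. Cost to traveler: $93. OOP to date $993. Plan pays $297 − $93 = $204.
Claim 3 — $950: deductible already satisfied, so traveler's share is 25% × $950 = $237.50. Traveler owes $237.50 (running OOP $1230.50). Plan pays $950 − $237.50 = $712.50.
Claim 4 — $2378: deductible met; 25% of $2378 = $594.50. Traveler owes $594.50 (running OOP $1825). Insurer: $2378 − $594.50 = $1783.50.
Claim 5 — $365: deductible already satisfied, so traveler's share is 25% × $365 = $91.25. Traveler pays $91.25; OOP now $1916.25. Insurer: $365 − $91.25 = $273.75.

$273.75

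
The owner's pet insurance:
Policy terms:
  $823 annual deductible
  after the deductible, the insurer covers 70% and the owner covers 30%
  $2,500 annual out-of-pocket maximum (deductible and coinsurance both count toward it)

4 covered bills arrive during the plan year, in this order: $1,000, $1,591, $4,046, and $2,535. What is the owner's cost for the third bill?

$1,146.60

Bill 1, $1,000: deductible takes $823, $177 remains; owner's 30% is $53.10. Owner pays $876.10; OOP now $876.10.
Bill 2, $1,591: deductible met; 30% of $1,591 = $477.30. Owner owes $477.30 (running OOP $1,353.40).
Bill 3, $4,046: 30% coinsurance on $4,046 = $1,213.80. That would push OOP to $2,567.20, over the $2,500 cap, so owner pays $2,500 − $1,353.40 = $1,146.60.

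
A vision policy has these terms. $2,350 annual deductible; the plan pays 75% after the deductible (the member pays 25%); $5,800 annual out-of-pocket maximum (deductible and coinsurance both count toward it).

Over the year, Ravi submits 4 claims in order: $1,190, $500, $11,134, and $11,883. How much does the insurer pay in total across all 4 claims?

Claim 1 ($1,190): all of it applies to the deductible. Member pays $1,190; OOP now $1,190. Plan pays $1,190 − $1,190 = $0.
Claim 2 ($500): all of it applies to the deductible. Member owes $500 (running OOP $1,690). Insurer: $500 − $500 = $0.
Claim 3 ($11,134): $660 finishes the deductible; $10,474 goes to coinsurance; coinsurance $10,474 × 25% = $2,618.50. Member pays $3,278.50; OOP now $4,968.50. Plan pays $11,134 − $3,278.50 = $7,855.50.
Claim 4 ($11,883): deductible already satisfied, so member's share is 25% × $11,883 = $2,970.75. That would push OOP to $7,939.25, over the $5,800 cap, so member pays $5,800 − $4,968.50 = $831.50. Plan pays $11,883 − $831.50 = $11,051.50.
Insurer total: $0 + $0 + $7,855.50 + $11,051.50 = $18,907.

$18,907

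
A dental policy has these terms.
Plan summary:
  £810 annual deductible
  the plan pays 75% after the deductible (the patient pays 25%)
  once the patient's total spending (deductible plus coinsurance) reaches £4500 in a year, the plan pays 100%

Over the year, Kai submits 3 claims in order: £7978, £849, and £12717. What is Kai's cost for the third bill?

Claim 1 — £7978: deductible takes £810, £7168 remains; 25% of £7168 = £1792. Cost to patient: £2602. OOP to date £2602.
Claim 2 — £849: deductible met; 25% of £849 = £212.25. Patient owes £212.25 (running OOP £2814.25).
Claim 3 — £12717: deductible already satisfied, so patient's share is 25% × £12717 = £3179.25. OOP would hit £5993.50 > £4500, so the cap limits the patient to £4500 − £2814.25 = £1685.75.

£1685.75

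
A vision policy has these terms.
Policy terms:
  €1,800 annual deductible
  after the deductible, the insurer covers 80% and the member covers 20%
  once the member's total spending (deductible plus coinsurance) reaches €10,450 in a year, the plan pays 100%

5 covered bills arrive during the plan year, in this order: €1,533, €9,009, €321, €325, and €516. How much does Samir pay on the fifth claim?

Bill 1, €1,533: entire amount goes to the deductible. Cost to member: €1,533. OOP to date €1,533.
Bill 2, €9,009: deductible takes €267, €8,742 remains; 20% of €8,742 = €1,748.40. Member owes €2,015.40 (running OOP €3,548.40).
Bill 3, €321: 20% coinsurance on €321 = €64.20. Member owes €64.20 (running OOP €3,612.60).
Bill 4, €325: deductible met; 20% of €325 = €65. Cost to member: €65. OOP to date €3,677.60.
Bill 5, €516: 20% coinsurance on €516 = €103.20. Member owes €103.20 (running OOP €3,780.80).

€103.20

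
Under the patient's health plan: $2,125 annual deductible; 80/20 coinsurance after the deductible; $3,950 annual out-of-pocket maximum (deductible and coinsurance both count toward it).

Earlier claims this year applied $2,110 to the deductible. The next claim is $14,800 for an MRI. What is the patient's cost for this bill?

$1,840

$2,110 of the $2,125 deductible is already met, leaving $15.
That leaves $14,800 − $15 = $14,785 for coinsurance.
Patient's 20% share of $14,785 is $2,957.
That puts the patient's cost at $15 + $2,957 = $2,972 before any cap.
That would bring total out-of-pocket to $5,082, past the $3,950 cap. The patient is capped at $3,950 − $2,110 = $1,840 on this claim.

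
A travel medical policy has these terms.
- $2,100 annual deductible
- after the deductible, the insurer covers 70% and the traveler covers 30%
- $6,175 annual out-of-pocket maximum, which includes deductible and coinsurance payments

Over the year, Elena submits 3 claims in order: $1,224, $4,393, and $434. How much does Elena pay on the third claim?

$130.20

Bill 1, $1,224: fully absorbed by the deductible. Traveler owes $1,224 (running OOP $1,224).
Bill 2, $4,393: $876 to deductible, leaving $3,517; coinsurance $3,517 × 30% = $1,055.10. Traveler owes $1,931.10 (running OOP $3,155.10).
Bill 3, $434: deductible met; 30% of $434 = $130.20. Cost to traveler: $130.20. OOP to date $3,285.30.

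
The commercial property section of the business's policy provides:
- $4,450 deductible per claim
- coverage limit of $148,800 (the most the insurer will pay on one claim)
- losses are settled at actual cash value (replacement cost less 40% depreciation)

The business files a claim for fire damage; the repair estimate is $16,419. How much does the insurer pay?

Depreciate 40%: the covered value is $16,419 × 0.6 = $9,851.40.
Subtract the deductible: $9,851.40 − $4,450 = $5,401.40.
$5,401.40 ≤ $148,800, so the limit doesn't bind; insurer pays $5,401.40.

$5,401.40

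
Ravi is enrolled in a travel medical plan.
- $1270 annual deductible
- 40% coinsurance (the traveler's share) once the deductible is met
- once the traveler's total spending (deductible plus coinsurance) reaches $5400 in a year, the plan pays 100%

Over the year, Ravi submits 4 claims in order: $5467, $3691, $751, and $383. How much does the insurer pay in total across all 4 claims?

$5413.20

#1 ($5467): $1270 finishes the deductible; $4197 goes to coinsurance; 40% of $4197 = $1678.80. Traveler pays $2948.80; OOP now $2948.80. Insurer: $5467 − $2948.80 = $2518.20.
#2 ($3691): deductible met; 40% of $3691 = $1476.40. Cost to traveler: $1476.40. OOP to date $4425.20. Insurer: $3691 − $1476.40 = $2214.60.
#3 ($751): deductible met; 40% of $751 = $300.40. Cost to traveler: $300.40. OOP to date $4725.60. Insurer: $751 − $300.40 = $450.60.
#4 ($383): deductible already satisfied, so traveler's share is 40% × $383 = $153.20. Traveler pays $153.20; OOP now $4878.80. Plan pays $383 − $153.20 = $229.80.
Insurer total = bills − traveler's total = $10292 − $4878.80 = $5413.20.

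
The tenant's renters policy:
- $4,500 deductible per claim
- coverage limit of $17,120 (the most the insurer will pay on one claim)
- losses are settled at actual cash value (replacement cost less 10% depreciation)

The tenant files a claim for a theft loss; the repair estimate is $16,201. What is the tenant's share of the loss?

At 10% depreciation, ACV = $16,201 − $1,620.10 = $14,580.90.
Less the $4,500 deductible: $14,580.90 − $4,500 = $10,080.90.
$10,080.90 ≤ $17,120, so the limit doesn't bind; insurer pays $10,080.90.
Out of pocket: $16,201 − $10,080.90 = $6,120.10.

$6,120.10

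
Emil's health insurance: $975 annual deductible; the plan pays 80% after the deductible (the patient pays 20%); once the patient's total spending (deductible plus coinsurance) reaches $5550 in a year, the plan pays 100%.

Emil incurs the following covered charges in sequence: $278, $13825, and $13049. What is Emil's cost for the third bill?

$1949.40

#1 ($278): all of it applies to the deductible. Patient pays $278; OOP now $278.
#2 ($13825): deductible takes $697, $13128 remains; patient's 20% is $2625.60. Patient pays $3322.60; OOP now $3600.60.
#3 ($13049): 20% coinsurance on $13049 = $2609.80. That would push OOP to $6210.40, over the $5550 cap, so patient pays $5550 − $3600.60 = $1949.40.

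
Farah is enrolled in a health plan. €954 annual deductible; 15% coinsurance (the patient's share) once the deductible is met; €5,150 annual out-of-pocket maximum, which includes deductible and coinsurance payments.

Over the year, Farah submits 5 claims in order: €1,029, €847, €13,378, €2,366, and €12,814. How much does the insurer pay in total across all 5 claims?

#1 (€1,029): €954 finishes the deductible; €75 goes to coinsurance; patient's 15% is €11.25. Patient pays €965.25; OOP now €965.25. Plan pays €1,029 − €965.25 = €63.75.
#2 (€847): deductible already satisfied, so patient's share is 15% × €847 = €127.05. Patient owes €127.05 (running OOP €1,092.30). Insurer: €847 − €127.05 = €719.95.
#3 (€13,378): deductible met; 15% of €13,378 = €2,006.70. Patient owes €2,006.70 (running OOP €3,099). Insurer: €13,378 − €2,006.70 = €11,371.30.
#4 (€2,366): deductible met; 15% of €2,366 = €354.90. Patient pays €354.90; OOP now €3,453.90. Plan pays €2,366 − €354.90 = €2,011.10.
#5 (€12,814): deductible met; 15% of €12,814 = €1,922.10. OOP would hit €5,376 > €5,150, so the cap limits the patient to €5,150 − €3,453.90 = €1,696.10. Plan pays €12,814 − €1,696.10 = €11,117.90.
Insurer total: €63.75 + €719.95 + €11,371.30 + €2,011.10 + €11,117.90 = €25,284.

€25,284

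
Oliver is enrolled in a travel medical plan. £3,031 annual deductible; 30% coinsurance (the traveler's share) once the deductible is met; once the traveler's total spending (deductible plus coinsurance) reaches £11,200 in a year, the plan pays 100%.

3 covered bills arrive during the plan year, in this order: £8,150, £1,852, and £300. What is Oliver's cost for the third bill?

Bill 1, £8,150: £3,031 finishes the deductible; £5,119 goes to coinsurance; coinsurance £5,119 × 30% = £1,535.70. Traveler owes £4,566.70 (running OOP £4,566.70).
Bill 2, £1,852: 30% coinsurance on £1,852 = £555.60. Traveler owes £555.60 (running OOP £5,122.30).
Bill 3, £300: deductible already satisfied, so traveler's share is 30% × £300 = £90. Traveler owes £90 (running OOP £5,212.30).

£90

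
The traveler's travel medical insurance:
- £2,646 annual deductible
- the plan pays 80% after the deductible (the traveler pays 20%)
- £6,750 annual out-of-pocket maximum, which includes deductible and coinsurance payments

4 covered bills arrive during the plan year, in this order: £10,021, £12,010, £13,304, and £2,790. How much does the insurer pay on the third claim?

Claim 1 (£10,021): £2,646 to deductible, leaving £7,375; 20% of £7,375 = £1,475. Traveler pays £4,121; OOP now £4,121. Insurer: £10,021 − £4,121 = £5,900.
Claim 2 (£12,010): deductible already satisfied, so traveler's share is 20% × £12,010 = £2,402. Cost to traveler: £2,402. OOP to date £6,523. Plan pays £12,010 − £2,402 = £9,608.
Claim 3 (£13,304): 20% coinsurance on £13,304 = £2,660.80. OOP would hit £9,183.80 > £6,750, so the cap limits the traveler to £6,750 − £6,523 = £227. Insurer: £13,304 − £227 = £13,077.

£13,077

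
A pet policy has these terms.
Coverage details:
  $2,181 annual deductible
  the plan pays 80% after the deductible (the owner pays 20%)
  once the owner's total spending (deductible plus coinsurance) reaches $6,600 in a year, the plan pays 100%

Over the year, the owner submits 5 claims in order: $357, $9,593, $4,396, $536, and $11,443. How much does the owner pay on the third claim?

$879.20

Claim 1 — $357: entire amount goes to the deductible. Owner pays $357; OOP now $357.
Claim 2 — $9,593: deductible takes $1,824, $7,769 remains; 20% of $7,769 = $1,553.80. Cost to owner: $3,377.80. OOP to date $3,734.80.
Claim 3 — $4,396: 20% coinsurance on $4,396 = $879.20. Cost to owner: $879.20. OOP to date $4,614.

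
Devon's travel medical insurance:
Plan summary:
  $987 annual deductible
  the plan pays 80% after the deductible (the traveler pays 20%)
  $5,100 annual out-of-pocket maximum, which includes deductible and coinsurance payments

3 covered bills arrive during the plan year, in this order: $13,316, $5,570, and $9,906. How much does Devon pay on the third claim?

$533.20

Claim 1 — $13,316: deductible takes $987, $12,329 remains; traveler's 20% is $2,465.80. Traveler pays $3,452.80; OOP now $3,452.80.
Claim 2 — $5,570: 20% coinsurance on $5,570 = $1,114. Traveler owes $1,114 (running OOP $4,566.80).
Claim 3 — $9,906: deductible already satisfied, so traveler's share is 20% × $9,906 = $1,981.20. That would push OOP to $6,548, over the $5,100 cap, so traveler pays $5,100 − $4,566.80 = $533.20.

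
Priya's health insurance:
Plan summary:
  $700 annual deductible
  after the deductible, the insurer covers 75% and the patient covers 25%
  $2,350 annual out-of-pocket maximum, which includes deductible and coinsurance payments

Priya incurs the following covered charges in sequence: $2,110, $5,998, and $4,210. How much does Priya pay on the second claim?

Claim 1 ($2,110): $700 finishes the deductible; $1,410 goes to coinsurance; 25% of $1,410 = $352.50. Cost to patient: $1,052.50. OOP to date $1,052.50.
Claim 2 ($5,998): deductible met; 25% of $5,998 = $1,499.50. OOP would hit $2,552 > $2,350, so the cap limits the patient to $2,350 − $1,052.50 = $1,297.50.

$1,297.50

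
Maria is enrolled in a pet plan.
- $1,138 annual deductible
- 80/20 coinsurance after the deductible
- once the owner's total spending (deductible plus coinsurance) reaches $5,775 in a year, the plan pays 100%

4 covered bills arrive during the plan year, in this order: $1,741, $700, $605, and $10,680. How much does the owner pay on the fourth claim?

Claim 1 — $1,741: deductible takes $1,138, $603 remains; coinsurance $603 × 20% = $120.60. Owner pays $1,258.60; OOP now $1,258.60.
Claim 2 — $700: deductible met; 20% of $700 = $140. Owner owes $140 (running OOP $1,398.60).
Claim 3 — $605: deductible already satisfied, so owner's share is 20% × $605 = $121. Owner pays $121; OOP now $1,519.60.
Claim 4 — $10,680: deductible already satisfied, so owner's share is 20% × $10,680 = $2,136. Owner owes $2,136 (running OOP $3,655.60).

$2,136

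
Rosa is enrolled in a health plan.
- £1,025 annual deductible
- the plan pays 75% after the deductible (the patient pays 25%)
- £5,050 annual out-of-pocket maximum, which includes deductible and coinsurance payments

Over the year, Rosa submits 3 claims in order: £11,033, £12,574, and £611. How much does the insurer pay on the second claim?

£11,051

Claim 1 (£11,033): deductible takes £1,025, £10,008 remains; coinsurance £10,008 × 25% = £2,502. Patient pays £3,527; OOP now £3,527. Insurer: £11,033 − £3,527 = £7,506.
Claim 2 (£12,574): deductible met; 25% of £12,574 = £3,143.50. OOP would hit £6,670.50 > £5,050, so the cap limits the patient to £5,050 − £3,527 = £1,523. Insurer: £12,574 − £1,523 = £11,051.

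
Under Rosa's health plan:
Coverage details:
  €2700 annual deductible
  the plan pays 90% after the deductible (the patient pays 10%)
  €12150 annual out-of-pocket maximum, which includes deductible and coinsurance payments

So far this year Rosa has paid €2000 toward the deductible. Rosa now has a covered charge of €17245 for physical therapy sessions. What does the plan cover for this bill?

Remaining deductible: €2700 − €2000 = €700.
That leaves €17245 − €700 = €16545 for coinsurance.
Patient's 10% share of €16545 is €1654.50.
So the patient owes €700 + €1654.50 = €2354.50 before any cap.
Cumulative spending €2000 + €2354.50 = €4354.50 stays under the €12150 maximum.
Insurer pays the balance: €17245 − €2354.50 = €14890.50.

€14890.50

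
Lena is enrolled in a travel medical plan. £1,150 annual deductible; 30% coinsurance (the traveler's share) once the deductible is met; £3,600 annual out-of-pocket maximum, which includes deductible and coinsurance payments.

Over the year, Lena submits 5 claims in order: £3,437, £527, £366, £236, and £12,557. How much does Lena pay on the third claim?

Claim 1 (£3,437): £1,150 to deductible, leaving £2,287; coinsurance £2,287 × 30% = £686.10. Traveler pays £1,836.10; OOP now £1,836.10.
Claim 2 (£527): deductible already satisfied, so traveler's share is 30% × £527 = £158.10. Traveler pays £158.10; OOP now £1,994.20.
Claim 3 (£366): deductible met; 30% of £366 = £109.80. Traveler owes £109.80 (running OOP £2,104).

£109.80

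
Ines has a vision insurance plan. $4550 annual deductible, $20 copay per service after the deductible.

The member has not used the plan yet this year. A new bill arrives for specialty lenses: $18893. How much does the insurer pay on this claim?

The full $4550 deductible is still open; $4550 of this bill applies to it.
That leaves $18893 − $4550 = $14343 for the copay.
Copay on this service: $20.
Member responsibility: $4550 + $20 = $4570.
Insurer pays the balance: $18893 − $4570 = $14323.

$14323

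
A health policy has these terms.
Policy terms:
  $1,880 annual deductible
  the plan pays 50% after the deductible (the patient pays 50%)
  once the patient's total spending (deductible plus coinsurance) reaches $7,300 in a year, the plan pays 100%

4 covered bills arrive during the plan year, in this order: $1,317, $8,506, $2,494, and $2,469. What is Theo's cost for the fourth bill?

$201.50

Bill 1, $1,317: entire amount goes to the deductible. Patient pays $1,317; OOP now $1,317.
Bill 2, $8,506: deductible takes $563, $7,943 remains; coinsurance $7,943 × 50% = $3,971.50. Cost to patient: $4,534.50. OOP to date $5,851.50.
Bill 3, $2,494: deductible already satisfied, so patient's share is 50% × $2,494 = $1,247. Patient pays $1,247; OOP now $7,098.50.
Bill 4, $2,469: deductible met; 50% of $2,469 = $1,234.50. Adding that to $7,098.50 gives $8,333, past the $7,300 cap; patient pays only $7,300 − $7,098.50 = $201.50.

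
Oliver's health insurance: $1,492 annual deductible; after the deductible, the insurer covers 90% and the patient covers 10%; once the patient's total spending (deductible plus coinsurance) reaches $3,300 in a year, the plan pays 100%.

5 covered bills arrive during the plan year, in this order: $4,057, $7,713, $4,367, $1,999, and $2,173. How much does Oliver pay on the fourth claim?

Bill 1, $4,057: deductible takes $1,492, $2,565 remains; patient's 10% is $256.50. Patient pays $1,748.50; OOP now $1,748.50.
Bill 2, $7,713: deductible met; 10% of $7,713 = $771.30. Patient pays $771.30; OOP now $2,519.80.
Bill 3, $4,367: 10% coinsurance on $4,367 = $436.70. Cost to patient: $436.70. OOP to date $2,956.50.
Bill 4, $1,999: deductible met; 10% of $1,999 = $199.90. Patient owes $199.90 (running OOP $3,156.40).

$199.90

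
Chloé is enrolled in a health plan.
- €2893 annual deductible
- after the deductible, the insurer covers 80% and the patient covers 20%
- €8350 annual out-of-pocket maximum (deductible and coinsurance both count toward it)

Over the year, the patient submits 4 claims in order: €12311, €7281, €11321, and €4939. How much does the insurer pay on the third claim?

Claim 1 (€12311): deductible takes €2893, €9418 remains; patient's 20% is €1883.60. Patient owes €4776.60 (running OOP €4776.60). Plan pays €12311 − €4776.60 = €7534.40.
Claim 2 (€7281): deductible met; 20% of €7281 = €1456.20. Cost to patient: €1456.20. OOP to date €6232.80. Plan pays €7281 − €1456.20 = €5824.80.
Claim 3 (€11321): 20% coinsurance on €11321 = €2264.20. Adding that to €6232.80 gives €8497, past the €8350 cap; patient pays only €8350 − €6232.80 = €2117.20. Plan pays €11321 − €2117.20 = €9203.80.

€9203.80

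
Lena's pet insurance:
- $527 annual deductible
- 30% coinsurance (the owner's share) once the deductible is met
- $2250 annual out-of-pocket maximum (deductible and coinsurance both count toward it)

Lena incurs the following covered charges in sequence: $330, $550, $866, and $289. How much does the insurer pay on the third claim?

$606.20

Claim 1 ($330): fully absorbed by the deductible. Cost to owner: $330. OOP to date $330. Plan pays $330 − $330 = $0.
Claim 2 ($550): $197 finishes the deductible; $353 goes to coinsurance; 30% of $353 = $105.90. Cost to owner: $302.90. OOP to date $632.90. Plan pays $550 − $302.90 = $247.10.
Claim 3 ($866): deductible met; 30% of $866 = $259.80. Cost to owner: $259.80. OOP to date $892.70. Insurer: $866 − $259.80 = $606.20.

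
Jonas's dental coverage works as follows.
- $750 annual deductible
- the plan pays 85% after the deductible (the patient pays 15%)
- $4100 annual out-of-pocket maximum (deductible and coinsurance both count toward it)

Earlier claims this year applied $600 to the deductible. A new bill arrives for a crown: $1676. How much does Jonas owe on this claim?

$600 of the $750 deductible is already met, leaving $150.
The remaining $1526 (= $1676 − $150) moves to coinsurance.
Coinsurance: $1526 × 15% = $228.90.
That puts the patient's cost at $150 + $228.90 = $378.90 before any cap.
Year-to-date out-of-pocket becomes $600 + $378.90 = $978.90, still under the $4100 maximum, so no cap applies.

$378.90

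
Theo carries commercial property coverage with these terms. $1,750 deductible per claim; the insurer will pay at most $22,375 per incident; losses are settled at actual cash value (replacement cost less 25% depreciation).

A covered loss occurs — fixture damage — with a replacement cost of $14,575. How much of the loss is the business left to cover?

At 25% depreciation, ACV = $14,575 − $3,643.75 = $10,931.25.
Less the $1,750 deductible: $10,931.25 − $1,750 = $9,181.25.
$9,181.25 ≤ $22,375, so the limit doesn't bind; insurer pays $9,181.25.
Out of pocket: $14,575 − $9,181.25 = $5,393.75.

$5,393.75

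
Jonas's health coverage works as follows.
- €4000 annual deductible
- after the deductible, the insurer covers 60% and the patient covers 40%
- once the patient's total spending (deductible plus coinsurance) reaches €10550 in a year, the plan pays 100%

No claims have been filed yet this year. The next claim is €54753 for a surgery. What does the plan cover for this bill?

Nothing has been paid toward the €4000 deductible, so the first €4000 of this charge is applied there.
After the €4000 deductible portion, €54753 − €4000 = €50753 is subject to coinsurance.
Coinsurance: €50753 × 40% = €20301.20.
So the patient owes €4000 + €20301.20 = €24301.20 before any cap.
Year-to-date out-of-pocket would reach €0 + €24301.20 = €24301.20, above the €10550 maximum, so the patient pays only €10550 − €0 = €10550.
The insurer covers the remainder: €54753 − €10550 = €44203.

€44203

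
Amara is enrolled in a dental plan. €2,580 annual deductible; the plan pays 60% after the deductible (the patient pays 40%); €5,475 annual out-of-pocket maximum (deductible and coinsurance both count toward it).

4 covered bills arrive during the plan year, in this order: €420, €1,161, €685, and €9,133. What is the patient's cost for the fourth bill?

Bill 1, €420: fully absorbed by the deductible. Cost to patient: €420. OOP to date €420.
Bill 2, €1,161: fully absorbed by the deductible. Patient pays €1,161; OOP now €1,581.
Bill 3, €685: all of it applies to the deductible. Cost to patient: €685. OOP to date €2,266.
Bill 4, €9,133: deductible takes €314, €8,819 remains; 40% of €8,819 = €3,527.60. Deductible plus coinsurance: €314 + €3,527.60 = €3,841.60. Adding that to €2,266 gives €6,107.60, past the €5,475 cap; patient pays only €5,475 − €2,266 = €3,209.

€3,209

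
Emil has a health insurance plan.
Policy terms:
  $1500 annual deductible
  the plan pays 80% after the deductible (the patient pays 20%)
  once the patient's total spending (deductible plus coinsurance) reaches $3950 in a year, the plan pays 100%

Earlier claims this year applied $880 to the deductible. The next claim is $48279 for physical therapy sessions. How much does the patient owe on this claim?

$3070

Deductible still to meet: $1500 − $880 = $620.
That leaves $48279 − $620 = $47659 for coinsurance.
Patient's 20% share of $47659 is $9531.80.
Patient responsibility before any cap: $620 + $9531.80 = $10151.80.
That would bring total out-of-pocket to $11031.80, past the $3950 cap. The patient is capped at $3950 − $880 = $3070 on this claim.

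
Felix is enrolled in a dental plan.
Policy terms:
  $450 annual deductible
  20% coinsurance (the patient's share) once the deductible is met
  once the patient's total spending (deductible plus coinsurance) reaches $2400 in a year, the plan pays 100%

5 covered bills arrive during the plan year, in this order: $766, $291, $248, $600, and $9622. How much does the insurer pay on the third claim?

$198.40

Claim 1 — $766: $450 finishes the deductible; $316 goes to coinsurance; 20% of $316 = $63.20. Patient pays $513.20; OOP now $513.20. Plan pays $766 − $513.20 = $252.80.
Claim 2 — $291: deductible met; 20% of $291 = $58.20. Patient owes $58.20 (running OOP $571.40). Insurer: $291 − $58.20 = $232.80.
Claim 3 — $248: deductible already satisfied, so patient's share is 20% × $248 = $49.60. Cost to patient: $49.60. OOP to date $621. Insurer: $248 − $49.60 = $198.40.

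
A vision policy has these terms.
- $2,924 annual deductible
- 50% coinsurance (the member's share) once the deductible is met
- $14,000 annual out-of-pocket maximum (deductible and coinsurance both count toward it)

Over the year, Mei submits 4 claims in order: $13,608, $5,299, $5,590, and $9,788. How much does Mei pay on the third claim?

$2,795

Bill 1, $13,608: deductible takes $2,924, $10,684 remains; member's 50% is $5,342. Cost to member: $8,266. OOP to date $8,266.
Bill 2, $5,299: 50% coinsurance on $5,299 = $2,649.50. Member pays $2,649.50; OOP now $10,915.50.
Bill 3, $5,590: 50% coinsurance on $5,590 = $2,795. Member pays $2,795; OOP now $13,710.50.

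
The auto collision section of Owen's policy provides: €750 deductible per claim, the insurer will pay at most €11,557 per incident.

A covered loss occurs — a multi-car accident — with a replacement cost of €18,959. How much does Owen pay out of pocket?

Subtract the deductible: €18,959 − €750 = €18,209.
The €11,557 per-incident cap binds; insurer pays €11,557.
The driver bears the rest of the original loss: €18,959 − €11,557 = €7,402.

€7,402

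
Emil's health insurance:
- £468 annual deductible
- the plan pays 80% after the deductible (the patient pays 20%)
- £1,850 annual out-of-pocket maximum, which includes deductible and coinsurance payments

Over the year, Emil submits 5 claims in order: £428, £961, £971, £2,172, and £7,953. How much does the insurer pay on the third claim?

Claim 1 (£428): entire amount goes to the deductible. Cost to patient: £428. OOP to date £428. Plan pays £428 − £428 = £0.
Claim 2 (£961): £40 to deductible, leaving £921; coinsurance £921 × 20% = £184.20. Patient owes £224.20 (running OOP £652.20). Insurer: £961 − £224.20 = £736.80.
Claim 3 (£971): deductible met; 20% of £971 = £194.20. Patient owes £194.20 (running OOP £846.40). Insurer: £971 − £194.20 = £776.80.

£776.80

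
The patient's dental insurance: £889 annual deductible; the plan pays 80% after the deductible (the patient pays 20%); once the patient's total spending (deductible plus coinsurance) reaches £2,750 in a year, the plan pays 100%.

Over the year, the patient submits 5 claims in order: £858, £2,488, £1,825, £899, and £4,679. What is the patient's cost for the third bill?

Bill 1, £858: fully absorbed by the deductible. Patient pays £858; OOP now £858.
Bill 2, £2,488: £31 finishes the deductible; £2,457 goes to coinsurance; patient's 20% is £491.40. Patient pays £522.40; OOP now £1,380.40.
Bill 3, £1,825: deductible met; 20% of £1,825 = £365. Cost to patient: £365. OOP to date £1,745.40.

£365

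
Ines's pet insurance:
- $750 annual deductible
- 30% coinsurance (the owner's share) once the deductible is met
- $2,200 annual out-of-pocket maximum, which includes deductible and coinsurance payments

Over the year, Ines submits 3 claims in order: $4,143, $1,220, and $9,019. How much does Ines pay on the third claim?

$66.10

Claim 1 — $4,143: deductible takes $750, $3,393 remains; coinsurance $3,393 × 30% = $1,017.90. Cost to owner: $1,767.90. OOP to date $1,767.90.
Claim 2 — $1,220: deductible met; 30% of $1,220 = $366. Cost to owner: $366. OOP to date $2,133.90.
Claim 3 — $9,019: deductible already satisfied, so owner's share is 30% × $9,019 = $2,705.70. That would push OOP to $4,839.60, over the $2,200 cap, so owner pays $2,200 − $2,133.90 = $66.10.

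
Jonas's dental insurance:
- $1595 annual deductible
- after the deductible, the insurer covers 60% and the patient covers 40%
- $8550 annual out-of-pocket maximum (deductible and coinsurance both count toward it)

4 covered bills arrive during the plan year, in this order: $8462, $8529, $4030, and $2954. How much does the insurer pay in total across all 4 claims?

Bill 1, $8462: $1595 to deductible, leaving $6867; coinsurance $6867 × 40% = $2746.80. Cost to patient: $4341.80. OOP to date $4341.80. Plan pays $8462 − $4341.80 = $4120.20.
Bill 2, $8529: 40% coinsurance on $8529 = $3411.60. Cost to patient: $3411.60. OOP to date $7753.40. Plan pays $8529 − $3411.60 = $5117.40.
Bill 3, $4030: deductible met; 40% of $4030 = $1612. That would push OOP to $9365.40, over the $8550 cap, so patient pays $8550 − $7753.40 = $796.60. Insurer: $4030 − $796.60 = $3233.40.
Bill 4, $2954: deductible met; 40% of $2954 = $1181.60. Adding that to $8550 gives $9731.60, past the $8550 cap; patient pays only $8550 − $8550 = $0. Insurer: $2954 − $0 = $2954.
Insurer total = bills − patient's total = $23975 − $8550 = $15425.

$15425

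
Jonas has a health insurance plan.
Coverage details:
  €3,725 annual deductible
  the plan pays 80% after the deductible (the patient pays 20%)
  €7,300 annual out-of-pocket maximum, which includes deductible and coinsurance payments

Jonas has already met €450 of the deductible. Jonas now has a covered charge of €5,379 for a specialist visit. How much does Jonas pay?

€450 of the €3,725 deductible is already met, leaving €3,275.
After the €3,275 deductible portion, €5,379 − €3,275 = €2,104 is subject to coinsurance.
Coinsurance: €2,104 × 20% = €420.80.
Patient responsibility before any cap: €3,275 + €420.80 = €3,695.80.
Year-to-date out-of-pocket becomes €450 + €3,695.80 = €4,145.80, still under the €7,300 maximum, so no cap applies.

€3,695.80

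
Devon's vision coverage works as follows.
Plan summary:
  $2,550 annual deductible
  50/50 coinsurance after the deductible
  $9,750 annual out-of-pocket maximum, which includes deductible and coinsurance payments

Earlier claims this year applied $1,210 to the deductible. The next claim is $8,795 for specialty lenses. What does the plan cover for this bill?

Remaining deductible: $2,550 − $1,210 = $1,340.
That leaves $8,795 − $1,340 = $7,455 for coinsurance.
Coinsurance: $7,455 × 50% = $3,727.50.
That puts the member's cost at $1,340 + $3,727.50 = $5,067.50 before any cap.
Cumulative spending $1,210 + $5,067.50 = $6,277.50 stays under the $9,750 maximum.
Insurer pays the balance: $8,795 − $5,067.50 = $3,727.50.

$3,727.50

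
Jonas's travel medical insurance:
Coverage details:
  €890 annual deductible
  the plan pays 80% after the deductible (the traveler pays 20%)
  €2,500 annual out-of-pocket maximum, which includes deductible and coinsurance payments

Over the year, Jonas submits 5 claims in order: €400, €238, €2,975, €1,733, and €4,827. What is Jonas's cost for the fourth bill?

Claim 1 (€400): fully absorbed by the deductible. Cost to traveler: €400. OOP to date €400.
Claim 2 (€238): all of it applies to the deductible. Traveler owes €238 (running OOP €638).
Claim 3 (€2,975): deductible takes €252, €2,723 remains; traveler's 20% is €544.60. Traveler owes €796.60 (running OOP €1,434.60).
Claim 4 (€1,733): deductible already satisfied, so traveler's share is 20% × €1,733 = €346.60. Traveler pays €346.60; OOP now €1,781.20.

€346.60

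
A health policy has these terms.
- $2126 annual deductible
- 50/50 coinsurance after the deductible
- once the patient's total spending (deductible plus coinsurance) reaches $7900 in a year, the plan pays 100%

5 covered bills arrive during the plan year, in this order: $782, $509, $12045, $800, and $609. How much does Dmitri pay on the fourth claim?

#1 ($782): entire amount goes to the deductible. Patient pays $782; OOP now $782.
#2 ($509): all of it applies to the deductible. Cost to patient: $509. OOP to date $1291.
#3 ($12045): $835 to deductible, leaving $11210; patient's 50% is $5605. Patient owes $6440 (running OOP $7731).
#4 ($800): 50% coinsurance on $800 = $400. Adding that to $7731 gives $8131, past the $7900 cap; patient pays only $7900 − $7731 = $169.

$169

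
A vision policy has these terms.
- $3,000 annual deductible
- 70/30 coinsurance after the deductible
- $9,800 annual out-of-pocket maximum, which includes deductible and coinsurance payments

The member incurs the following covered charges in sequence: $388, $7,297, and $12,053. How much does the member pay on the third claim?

$3,615.90

#1 ($388): entire amount goes to the deductible. Member owes $388 (running OOP $388).
#2 ($7,297): $2,612 to deductible, leaving $4,685; 30% of $4,685 = $1,405.50. Member owes $4,017.50 (running OOP $4,405.50).
#3 ($12,053): 30% coinsurance on $12,053 = $3,615.90. Member pays $3,615.90; OOP now $8,021.40.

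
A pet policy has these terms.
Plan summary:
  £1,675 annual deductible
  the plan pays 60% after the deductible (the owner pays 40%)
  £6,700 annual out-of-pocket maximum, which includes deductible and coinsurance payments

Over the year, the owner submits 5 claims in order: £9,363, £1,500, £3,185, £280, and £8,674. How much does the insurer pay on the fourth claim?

£204.20

Claim 1 — £9,363: £1,675 finishes the deductible; £7,688 goes to coinsurance; owner's 40% is £3,075.20. Owner owes £4,750.20 (running OOP £4,750.20). Insurer: £9,363 − £4,750.20 = £4,612.80.
Claim 2 — £1,500: 40% coinsurance on £1,500 = £600. Cost to owner: £600. OOP to date £5,350.20. Insurer: £1,500 − £600 = £900.
Claim 3 — £3,185: deductible already satisfied, so owner's share is 40% × £3,185 = £1,274. Owner owes £1,274 (running OOP £6,624.20). Plan pays £3,185 − £1,274 = £1,911.
Claim 4 — £280: deductible already satisfied, so owner's share is 40% × £280 = £112. Adding that to £6,624.20 gives £6,736.20, past the £6,700 cap; owner pays only £6,700 − £6,624.20 = £75.80. Plan pays £280 − £75.80 = £204.20.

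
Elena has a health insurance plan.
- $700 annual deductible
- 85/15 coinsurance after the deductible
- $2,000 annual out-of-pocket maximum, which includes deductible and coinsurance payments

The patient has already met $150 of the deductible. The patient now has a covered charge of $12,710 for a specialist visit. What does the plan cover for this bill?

$10,860

$150 of the $700 deductible is already met, leaving $550.
That leaves $12,710 − $550 = $12,160 for coinsurance.
15% of $12,160 = $1,824 falls to the patient.
Patient responsibility before any cap: $550 + $1,824 = $2,374.
Adding $2,374 to the $150 already spent would give $2,524, which exceeds the $2,000 cap; the patient pays just $2,000 − $150 = $1,850.
Insurer pays the balance: $12,710 − $1,850 = $10,860.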